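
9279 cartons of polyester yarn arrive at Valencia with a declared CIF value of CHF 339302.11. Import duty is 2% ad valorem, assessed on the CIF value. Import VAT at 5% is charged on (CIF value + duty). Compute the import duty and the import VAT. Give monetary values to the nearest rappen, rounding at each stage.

Import duty = 339302.11 × 2% = 6786.04
VAT base = CIF + duty = 339302.11 + 6786.04 = 346088.15
Import VAT = 346088.15 × 5% = 17304.41

Import duty: CHF 6786.04; import VAT: CHF 17304.41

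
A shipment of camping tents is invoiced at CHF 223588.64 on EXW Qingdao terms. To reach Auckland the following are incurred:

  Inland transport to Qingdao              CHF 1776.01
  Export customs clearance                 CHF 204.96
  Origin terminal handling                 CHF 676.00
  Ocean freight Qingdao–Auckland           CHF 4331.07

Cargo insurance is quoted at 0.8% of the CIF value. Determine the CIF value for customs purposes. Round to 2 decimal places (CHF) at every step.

CIF value: CHF 232436.17

Let C be the CIF value. C = EXW price + pre-shipment costs + freight + 0.8% × C
C − 0.8% × C = 223588.64 + 1776.01 + 204.96 + 676.00 + 4331.07
0.992 × C = 230576.68
C = 230576.68 / 0.992 = 232436.17
Insurance premium = 0.8% × 232436.17 = 1859.49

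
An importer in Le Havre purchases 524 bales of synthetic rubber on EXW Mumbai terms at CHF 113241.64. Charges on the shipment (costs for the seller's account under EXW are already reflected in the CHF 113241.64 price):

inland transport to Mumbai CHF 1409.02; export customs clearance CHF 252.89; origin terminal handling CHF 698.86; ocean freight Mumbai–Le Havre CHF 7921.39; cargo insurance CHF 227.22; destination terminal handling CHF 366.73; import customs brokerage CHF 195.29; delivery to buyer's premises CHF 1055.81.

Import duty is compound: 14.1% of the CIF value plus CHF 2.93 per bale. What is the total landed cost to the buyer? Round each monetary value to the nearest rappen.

Total landed cost: CHF 144353.06

EXW: the seller makes goods available at their premises; the buyer bears all onward costs.
CIF value = EXW price + inland to port + export clearance + origin terminal + freight + insurance = 113241.64 + 1409.02 + 252.89 + 698.86 + 7921.39 + 227.22 = 123751.02
Ad valorem component: 123751.02 × 14.1% = 17448.89
Specific component: 524 × 2.93 = 1535.32
Import duty = 17448.89 + 1535.32 = 18984.21
Buyer bears: inland to port 1409.02 + export clearance 252.89 + origin terminal 698.86 + freight 7921.39 + insurance 227.22 + destination terminal 366.73 + brokerage 195.29 + delivery 1055.81 + duty 18984.21 = 31111.42
Landed cost = invoice 113241.64 + 31111.42 = 144353.06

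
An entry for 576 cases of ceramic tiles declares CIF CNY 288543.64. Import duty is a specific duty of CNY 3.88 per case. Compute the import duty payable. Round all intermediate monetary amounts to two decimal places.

Import duty: CNY 2234.88

Import duty = 576 × 3.88 = 2234.88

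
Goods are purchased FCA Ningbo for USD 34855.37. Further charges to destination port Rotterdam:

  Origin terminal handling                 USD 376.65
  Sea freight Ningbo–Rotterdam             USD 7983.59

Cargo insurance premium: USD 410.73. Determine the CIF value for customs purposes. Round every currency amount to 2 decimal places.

CIF value: USD 43626.34

CIF = FCA price + pre-shipment costs + freight + insurance
CIF = 34855.37 + 376.65 + 7983.59 + 410.73 = 43626.34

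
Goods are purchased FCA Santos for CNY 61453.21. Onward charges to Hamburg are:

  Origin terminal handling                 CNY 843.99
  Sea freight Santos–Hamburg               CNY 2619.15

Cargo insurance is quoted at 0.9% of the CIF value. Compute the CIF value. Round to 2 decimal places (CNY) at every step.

Let C be the CIF value. C = FCA price + pre-shipment costs + freight + 0.9% × C
C − 0.9% × C = 61453.21 + 843.99 + 2619.15
0.991 × C = 64916.35
C = 64916.35 / 0.991 = 65505.90
Insurance premium = 0.9% × 65505.90 = 589.55

CIF value: CNY 65505.90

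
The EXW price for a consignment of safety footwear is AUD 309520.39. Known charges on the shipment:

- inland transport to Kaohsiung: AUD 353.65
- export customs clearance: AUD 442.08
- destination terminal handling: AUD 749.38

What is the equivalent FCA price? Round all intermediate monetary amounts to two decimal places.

Not relevant to the conversion: destination terminal — on the buyer under both terms; not part of either seller's price.
From EXW to FCA, the seller additionally bears: inland to port, export clearance.
FCA price = 309520.39 + 353.65 + 442.08 = 310316.12

FCA price: AUD 310316.12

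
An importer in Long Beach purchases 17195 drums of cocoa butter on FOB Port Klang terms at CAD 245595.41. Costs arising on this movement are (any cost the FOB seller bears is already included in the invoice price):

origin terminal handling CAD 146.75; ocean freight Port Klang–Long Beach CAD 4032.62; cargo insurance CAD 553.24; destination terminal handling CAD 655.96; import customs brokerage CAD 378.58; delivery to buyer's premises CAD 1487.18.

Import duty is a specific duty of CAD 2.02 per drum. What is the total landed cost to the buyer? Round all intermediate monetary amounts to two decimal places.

Total landed cost: CAD 287436.89

FOB: the seller bears costs until goods are on board at the origin port; the buyer bears freight, insurance and all costs thereafter.
Already in the invoice (seller's account under FOB): origin terminal — exclude.
CIF value = FOB price + freight + insurance = 245595.41 + 4032.62 + 553.24 = 250181.27
Import duty = 17195 × 2.02 = 34733.90
Buyer bears: freight 4032.62 + insurance 553.24 + destination terminal 655.96 + brokerage 378.58 + delivery 1487.18 + duty 34733.90 = 41841.48
Landed cost = invoice 245595.41 + 41841.48 = 287436.89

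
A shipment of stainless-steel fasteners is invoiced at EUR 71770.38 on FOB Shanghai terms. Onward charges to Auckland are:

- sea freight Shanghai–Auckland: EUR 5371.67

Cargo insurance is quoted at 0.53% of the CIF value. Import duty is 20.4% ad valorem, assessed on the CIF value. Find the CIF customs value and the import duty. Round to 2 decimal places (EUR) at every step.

Let C be the CIF value. C = FOB price + freight + 0.53% × C
C − 0.53% × C = 71770.38 + 5371.67
0.9947 × C = 77142.05
C = 77142.05 / 0.9947 = 77553.08
Insurance premium = 0.53% × 77553.08 = 411.03
Import duty = 77553.08 × 20.4% = 15820.83

CIF value: EUR 77553.08; import duty: EUR 15820.83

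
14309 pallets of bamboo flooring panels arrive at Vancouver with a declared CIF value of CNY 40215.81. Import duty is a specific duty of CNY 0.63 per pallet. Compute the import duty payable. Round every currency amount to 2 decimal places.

Import duty = 14309 × 0.63 = 9014.67

Import duty: CNY 9014.67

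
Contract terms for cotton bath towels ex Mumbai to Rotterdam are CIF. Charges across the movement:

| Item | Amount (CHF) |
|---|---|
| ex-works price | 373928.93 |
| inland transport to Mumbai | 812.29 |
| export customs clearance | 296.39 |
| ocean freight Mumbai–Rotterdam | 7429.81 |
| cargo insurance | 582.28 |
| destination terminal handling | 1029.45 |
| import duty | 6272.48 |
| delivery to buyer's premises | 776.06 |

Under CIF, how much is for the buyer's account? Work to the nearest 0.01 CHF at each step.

Buyer's account: CHF 8077.99

CIF: the seller pays costs through ocean freight and marine insurance to the destination port.
Seller's account: goods 373928.93 + inland to port 812.29 + export clearance 296.39 + freight 7429.81 + insurance 582.28 = 383049.70
Buyer's account: destination terminal 1029.45 + duty 6272.48 + delivery 776.06 = 8077.99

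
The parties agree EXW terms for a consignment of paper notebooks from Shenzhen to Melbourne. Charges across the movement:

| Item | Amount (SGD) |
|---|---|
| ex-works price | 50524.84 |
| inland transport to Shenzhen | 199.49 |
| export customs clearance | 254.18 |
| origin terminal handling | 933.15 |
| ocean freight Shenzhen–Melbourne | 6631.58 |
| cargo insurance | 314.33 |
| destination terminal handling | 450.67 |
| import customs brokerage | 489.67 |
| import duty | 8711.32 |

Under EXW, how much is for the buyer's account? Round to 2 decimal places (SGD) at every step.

Buyer's account: SGD 17984.39

EXW: the seller makes goods available at their premises; the buyer bears all onward costs.
Seller's account: goods 50524.84 = 50524.84
Buyer's account: inland to port 199.49 + export clearance 254.18 + origin terminal 933.15 + freight 6631.58 + insurance 314.33 + destination terminal 450.67 + brokerage 489.67 + duty 8711.32 = 17984.39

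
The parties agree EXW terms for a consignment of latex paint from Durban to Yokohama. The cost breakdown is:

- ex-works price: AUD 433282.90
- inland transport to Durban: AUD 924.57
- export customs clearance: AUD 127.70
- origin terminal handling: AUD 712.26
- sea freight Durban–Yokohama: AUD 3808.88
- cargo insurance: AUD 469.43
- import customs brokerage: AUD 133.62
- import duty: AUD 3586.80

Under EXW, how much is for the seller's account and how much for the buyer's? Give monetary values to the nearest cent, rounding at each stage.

Seller: AUD 433282.90; buyer: AUD 9763.26

EXW: the seller makes goods available at their premises; the buyer bears all onward costs.
Seller's account: goods 433282.90 = 433282.90
Buyer's account: inland to port 924.57 + export clearance 127.70 + origin terminal 712.26 + freight 3808.88 + insurance 469.43 + brokerage 133.62 + duty 3586.80 = 9763.26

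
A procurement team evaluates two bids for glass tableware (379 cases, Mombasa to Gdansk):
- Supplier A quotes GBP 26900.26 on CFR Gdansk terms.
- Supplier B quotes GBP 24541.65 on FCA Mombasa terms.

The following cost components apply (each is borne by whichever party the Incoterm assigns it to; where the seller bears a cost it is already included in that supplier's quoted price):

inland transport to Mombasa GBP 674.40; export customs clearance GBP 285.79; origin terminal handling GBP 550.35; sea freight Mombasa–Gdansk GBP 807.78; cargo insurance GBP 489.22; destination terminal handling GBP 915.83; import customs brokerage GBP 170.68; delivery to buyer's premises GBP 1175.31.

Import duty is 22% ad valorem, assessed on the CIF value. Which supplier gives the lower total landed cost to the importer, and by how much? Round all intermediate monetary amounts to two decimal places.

Supplier B is cheaper by GBP 1220.59

Supplier A (CFR):
CIF value = CFR price + insurance = 26900.26 + 489.22 = 27389.48
Import duty = 27389.48 × 22% = 6025.69
Buyer bears (A): 489.22 + 915.83 + 170.68 + 1175.31 = 2751.04
Landed cost (A) = invoice 26900.26 + 2751.04 + duty 6025.69 = 35676.99
Supplier B (FCA):
CIF value = FCA price + origin terminal + freight + insurance = 24541.65 + 550.35 + 807.78 + 489.22 = 26389.00
Import duty = 26389.00 × 22% = 5805.58
Buyer bears (B): 550.35 + 807.78 + 489.22 + 915.83 + 170.68 + 1175.31 = 4109.17
Landed cost (B) = invoice 24541.65 + 4109.17 + duty 5805.58 = 34456.40
Difference = |35676.99 − 34456.40| = 1220.59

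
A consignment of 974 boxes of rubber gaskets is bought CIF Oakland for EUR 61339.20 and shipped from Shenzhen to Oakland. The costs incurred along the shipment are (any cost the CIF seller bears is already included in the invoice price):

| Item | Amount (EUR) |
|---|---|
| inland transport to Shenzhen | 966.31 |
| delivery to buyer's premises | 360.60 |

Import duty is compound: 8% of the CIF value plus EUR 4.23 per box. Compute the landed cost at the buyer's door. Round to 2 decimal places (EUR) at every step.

CIF: the seller pays costs through ocean freight and marine insurance to the destination port.
Already in the invoice (seller's account under CIF): inland to port — exclude.
The CIF price already equals the CIF value: 61339.20
Ad valorem component: 61339.20 × 8% = 4907.14
Specific component: 974 × 4.23 = 4120.02
Import duty = 4907.14 + 4120.02 = 9027.16
Buyer bears: delivery 360.60 + duty 9027.16 = 9387.76
Landed cost = invoice 61339.20 + 9387.76 = 70726.96

Total landed cost: EUR 70726.96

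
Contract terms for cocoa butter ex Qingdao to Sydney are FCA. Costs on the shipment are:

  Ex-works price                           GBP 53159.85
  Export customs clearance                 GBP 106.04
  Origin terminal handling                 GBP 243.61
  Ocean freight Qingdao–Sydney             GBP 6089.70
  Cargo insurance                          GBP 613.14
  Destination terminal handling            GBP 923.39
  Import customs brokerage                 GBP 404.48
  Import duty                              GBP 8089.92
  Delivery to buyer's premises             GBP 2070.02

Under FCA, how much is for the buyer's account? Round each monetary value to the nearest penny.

FCA: the seller delivers export-cleared goods to the carrier; the buyer bears costs from that point.
Seller's account: goods 53159.85 + export clearance 106.04 = 53265.89
Buyer's account: origin terminal 243.61 + freight 6089.70 + insurance 613.14 + destination terminal 923.39 + brokerage 404.48 + duty 8089.92 + delivery 2070.02 = 18434.26

Buyer's account: GBP 18434.26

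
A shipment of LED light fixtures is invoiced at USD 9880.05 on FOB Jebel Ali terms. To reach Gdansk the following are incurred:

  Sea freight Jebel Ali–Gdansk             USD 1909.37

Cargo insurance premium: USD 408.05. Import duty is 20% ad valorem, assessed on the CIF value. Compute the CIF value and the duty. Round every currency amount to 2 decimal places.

CIF value: USD 12197.47; import duty: USD 2439.49

CIF = FOB price + freight + insurance
CIF = 9880.05 + 1909.37 + 408.05 = 12197.47
Import duty = 12197.47 × 20% = 2439.49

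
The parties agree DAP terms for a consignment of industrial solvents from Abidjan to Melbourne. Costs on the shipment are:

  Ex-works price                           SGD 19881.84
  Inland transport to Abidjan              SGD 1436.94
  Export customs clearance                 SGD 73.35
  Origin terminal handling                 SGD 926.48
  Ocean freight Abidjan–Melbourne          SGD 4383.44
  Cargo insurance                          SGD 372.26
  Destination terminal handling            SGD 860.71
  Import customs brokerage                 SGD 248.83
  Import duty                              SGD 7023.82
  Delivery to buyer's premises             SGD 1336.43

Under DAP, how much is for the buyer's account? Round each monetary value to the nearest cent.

DAP: the seller bears all costs to the named destination except import duty and clearance.
Seller's account: goods 19881.84 + inland to port 1436.94 + export clearance 73.35 + origin terminal 926.48 + freight 4383.44 + insurance 372.26 + destination terminal 860.71 + delivery 1336.43 = 29271.45
Buyer's account: brokerage 248.83 + duty 7023.82 = 7272.65

Buyer's account: SGD 7272.65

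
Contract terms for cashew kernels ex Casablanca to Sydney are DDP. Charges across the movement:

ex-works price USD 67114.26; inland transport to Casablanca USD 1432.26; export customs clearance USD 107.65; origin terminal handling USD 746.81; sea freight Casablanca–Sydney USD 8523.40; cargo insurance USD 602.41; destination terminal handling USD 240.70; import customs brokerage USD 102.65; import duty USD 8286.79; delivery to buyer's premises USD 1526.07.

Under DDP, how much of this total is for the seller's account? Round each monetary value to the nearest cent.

Seller's account: USD 88683.00

DDP: the seller bears all costs including import duty.
Seller's account: goods 67114.26 + inland to port 1432.26 + export clearance 107.65 + origin terminal 746.81 + freight 8523.40 + insurance 602.41 + destination terminal 240.70 + brokerage 102.65 + duty 8286.79 + delivery 1526.07 = 88683.00
Buyer's account: 0.00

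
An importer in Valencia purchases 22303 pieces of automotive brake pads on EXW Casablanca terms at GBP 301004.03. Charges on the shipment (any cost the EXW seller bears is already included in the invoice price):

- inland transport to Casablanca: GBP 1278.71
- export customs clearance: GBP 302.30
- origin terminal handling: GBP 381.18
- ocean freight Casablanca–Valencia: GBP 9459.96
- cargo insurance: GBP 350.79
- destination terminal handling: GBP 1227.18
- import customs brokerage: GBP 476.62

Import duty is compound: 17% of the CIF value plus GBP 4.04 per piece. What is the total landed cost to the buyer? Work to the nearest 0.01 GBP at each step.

Total landed cost: GBP 457756.97

EXW: the seller makes goods available at their premises; the buyer bears all onward costs.
CIF value = EXW price + inland to port + export clearance + origin terminal + freight + insurance = 301004.03 + 1278.71 + 302.30 + 381.18 + 9459.96 + 350.79 = 312776.97
Ad valorem component: 312776.97 × 17% = 53172.08
Specific component: 22303 × 4.04 = 90104.12
Import duty = 53172.08 + 90104.12 = 143276.20
Buyer bears: inland to port 1278.71 + export clearance 302.30 + origin terminal 381.18 + freight 9459.96 + insurance 350.79 + destination terminal 1227.18 + brokerage 476.62 + duty 143276.20 = 156752.94
Landed cost = invoice 301004.03 + 156752.94 = 457756.97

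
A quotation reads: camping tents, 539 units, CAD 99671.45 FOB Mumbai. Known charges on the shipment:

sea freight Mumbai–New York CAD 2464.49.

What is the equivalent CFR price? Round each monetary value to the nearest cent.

CFR price: CAD 102135.94

From FOB to CFR, the seller additionally bears: freight.
CFR price = 99671.45 + 2464.49 = 102135.94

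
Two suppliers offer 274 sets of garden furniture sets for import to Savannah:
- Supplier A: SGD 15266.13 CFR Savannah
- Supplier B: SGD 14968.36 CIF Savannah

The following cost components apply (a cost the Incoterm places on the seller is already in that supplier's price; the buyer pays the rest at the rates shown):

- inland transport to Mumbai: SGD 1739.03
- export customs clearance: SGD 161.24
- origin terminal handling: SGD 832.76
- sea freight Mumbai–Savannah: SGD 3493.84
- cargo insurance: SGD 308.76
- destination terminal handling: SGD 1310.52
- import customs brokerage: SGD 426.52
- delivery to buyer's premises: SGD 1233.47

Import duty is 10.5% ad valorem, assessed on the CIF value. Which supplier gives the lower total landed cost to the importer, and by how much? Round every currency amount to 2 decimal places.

Supplier A (CFR):
CIF value = CFR price + insurance = 15266.13 + 308.76 = 15574.89
Import duty = 15574.89 × 10.5% = 1635.36
Buyer bears (A): 308.76 + 1310.52 + 426.52 + 1233.47 = 3279.27
Landed cost (A) = invoice 15266.13 + 3279.27 + duty 1635.36 = 20180.76
Supplier B (CIF):
The CIF price already equals the CIF value: 14968.36
Import duty = 14968.36 × 10.5% = 1571.68
Buyer bears (B): 1310.52 + 426.52 + 1233.47 = 2970.51
Landed cost (B) = invoice 14968.36 + 2970.51 + duty 1571.68 = 19510.55
Difference = |20180.76 − 19510.55| = 670.21

Supplier B is cheaper by SGD 670.21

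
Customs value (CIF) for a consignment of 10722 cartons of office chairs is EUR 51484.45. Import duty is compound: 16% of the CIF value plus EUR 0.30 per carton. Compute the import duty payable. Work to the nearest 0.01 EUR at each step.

Ad valorem component: 51484.45 × 16% = 8237.51
Specific component: 10722 × 0.30 = 3216.60
Import duty = 8237.51 + 3216.60 = 11454.11

Import duty: EUR 11454.11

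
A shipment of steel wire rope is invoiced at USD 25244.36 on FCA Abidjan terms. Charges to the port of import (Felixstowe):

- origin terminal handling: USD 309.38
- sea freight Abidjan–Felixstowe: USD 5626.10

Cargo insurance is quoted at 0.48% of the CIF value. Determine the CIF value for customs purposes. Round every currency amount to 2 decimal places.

Let C be the CIF value. C = FCA price + pre-shipment costs + freight + 0.48% × C
C − 0.48% × C = 25244.36 + 309.38 + 5626.10
0.9952 × C = 31179.84
C = 31179.84 / 0.9952 = 31330.23
Insurance premium = 0.48% × 31330.23 = 150.39

CIF value: USD 31330.23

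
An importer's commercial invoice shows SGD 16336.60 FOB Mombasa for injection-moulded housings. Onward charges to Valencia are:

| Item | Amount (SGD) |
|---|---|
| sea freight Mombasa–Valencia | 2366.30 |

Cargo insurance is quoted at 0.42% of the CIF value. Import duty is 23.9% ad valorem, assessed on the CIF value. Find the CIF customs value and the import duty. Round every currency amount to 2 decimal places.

Let C be the CIF value. C = FOB price + freight + 0.42% × C
C − 0.42% × C = 16336.60 + 2366.30
0.9958 × C = 18702.90
C = 18702.90 / 0.9958 = 18781.78
Insurance premium = 0.42% × 18781.78 = 78.88
Import duty = 18781.78 × 23.9% = 4488.85

CIF value: SGD 18781.78; import duty: SGD 4488.85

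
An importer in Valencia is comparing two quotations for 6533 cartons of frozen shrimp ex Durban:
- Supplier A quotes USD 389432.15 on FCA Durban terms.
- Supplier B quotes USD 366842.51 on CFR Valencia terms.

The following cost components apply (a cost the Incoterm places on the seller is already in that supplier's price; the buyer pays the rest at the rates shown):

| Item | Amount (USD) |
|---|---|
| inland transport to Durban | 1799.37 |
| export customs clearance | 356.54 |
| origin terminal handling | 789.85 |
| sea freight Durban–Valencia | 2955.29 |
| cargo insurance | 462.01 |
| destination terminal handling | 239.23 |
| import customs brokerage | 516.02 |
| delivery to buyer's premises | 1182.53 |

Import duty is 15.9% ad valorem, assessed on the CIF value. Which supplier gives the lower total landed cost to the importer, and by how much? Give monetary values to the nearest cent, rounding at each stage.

Supplier B is cheaper by USD 30522.01

Supplier A (FCA):
CIF value = FCA price + origin terminal + freight + insurance = 389432.15 + 789.85 + 2955.29 + 462.01 = 393639.30
Import duty = 393639.30 × 15.9% = 62588.65
Buyer bears (A): 789.85 + 2955.29 + 462.01 + 239.23 + 516.02 + 1182.53 = 6144.93
Landed cost (A) = invoice 389432.15 + 6144.93 + duty 62588.65 = 458165.73
Supplier B (CFR):
CIF value = CFR price + insurance = 366842.51 + 462.01 = 367304.52
Import duty = 367304.52 × 15.9% = 58401.42
Buyer bears (B): 462.01 + 239.23 + 516.02 + 1182.53 = 2399.79
Landed cost (B) = invoice 366842.51 + 2399.79 + duty 58401.42 = 427643.72
Difference = |458165.73 − 427643.72| = 30522.01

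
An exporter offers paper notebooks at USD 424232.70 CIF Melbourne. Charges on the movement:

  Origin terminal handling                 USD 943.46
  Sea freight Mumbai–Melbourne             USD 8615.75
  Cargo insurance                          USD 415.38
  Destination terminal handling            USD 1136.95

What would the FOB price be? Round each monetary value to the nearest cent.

Not relevant to the conversion: origin terminal — on the seller under both CIF and FOB; already in the CIF price and stays in the FOB price. destination terminal — on the buyer under both terms; not part of either seller's price.
From CIF to FOB, the seller no longer bears: freight, insurance.
FOB price = 424232.70 − 8615.75 − 415.38 = 415201.57

FOB price: USD 415201.57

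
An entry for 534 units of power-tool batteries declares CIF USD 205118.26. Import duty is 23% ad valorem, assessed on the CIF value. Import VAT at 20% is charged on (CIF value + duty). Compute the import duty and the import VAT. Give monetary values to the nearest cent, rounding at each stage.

Import duty = 205118.26 × 23% = 47177.20
VAT base = CIF + duty = 205118.26 + 47177.20 = 252295.46
Import VAT = 252295.46 × 20% = 50459.09

Import duty: USD 47177.20; import VAT: USD 50459.09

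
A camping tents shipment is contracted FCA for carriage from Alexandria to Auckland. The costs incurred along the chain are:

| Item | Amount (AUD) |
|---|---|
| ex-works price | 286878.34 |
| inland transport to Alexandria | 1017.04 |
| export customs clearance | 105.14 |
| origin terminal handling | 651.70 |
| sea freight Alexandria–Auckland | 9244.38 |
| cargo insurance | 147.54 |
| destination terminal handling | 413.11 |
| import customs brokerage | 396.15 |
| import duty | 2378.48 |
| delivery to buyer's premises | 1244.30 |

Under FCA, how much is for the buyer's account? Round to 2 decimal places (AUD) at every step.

FCA: the seller delivers export-cleared goods to the carrier; the buyer bears costs from that point.
Seller's account: goods 286878.34 + inland to port 1017.04 + export clearance 105.14 = 288000.52
Buyer's account: origin terminal 651.70 + freight 9244.38 + insurance 147.54 + destination terminal 413.11 + brokerage 396.15 + duty 2378.48 + delivery 1244.30 = 14475.66

Buyer's account: AUD 14475.66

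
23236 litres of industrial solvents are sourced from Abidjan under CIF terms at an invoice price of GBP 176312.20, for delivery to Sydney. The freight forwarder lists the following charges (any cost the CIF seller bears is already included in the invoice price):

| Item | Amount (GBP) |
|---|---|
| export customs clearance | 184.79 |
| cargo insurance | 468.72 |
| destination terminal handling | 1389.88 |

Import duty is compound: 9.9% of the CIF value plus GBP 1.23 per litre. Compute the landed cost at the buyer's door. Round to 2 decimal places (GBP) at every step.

Total landed cost: GBP 223737.27

CIF: the seller pays costs through ocean freight and marine insurance to the destination port.
Already in the invoice (seller's account under CIF): export clearance, insurance — exclude.
The CIF price already equals the CIF value: 176312.20
Ad valorem component: 176312.20 × 9.9% = 17454.91
Specific component: 23236 × 1.23 = 28580.28
Import duty = 17454.91 + 28580.28 = 46035.19
Buyer bears: destination terminal 1389.88 + duty 46035.19 = 47425.07
Landed cost = invoice 176312.20 + 47425.07 = 223737.27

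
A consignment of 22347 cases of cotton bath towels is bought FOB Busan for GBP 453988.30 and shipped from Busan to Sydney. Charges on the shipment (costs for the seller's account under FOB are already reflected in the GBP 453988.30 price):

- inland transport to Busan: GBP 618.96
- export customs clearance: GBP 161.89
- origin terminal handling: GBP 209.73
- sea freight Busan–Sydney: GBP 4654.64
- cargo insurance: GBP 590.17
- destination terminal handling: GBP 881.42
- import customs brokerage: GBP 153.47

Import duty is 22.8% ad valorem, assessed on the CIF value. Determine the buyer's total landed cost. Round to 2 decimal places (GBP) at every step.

Total landed cost: GBP 564973.15

FOB: the seller bears costs until goods are on board at the origin port; the buyer bears freight, insurance and all costs thereafter.
Already in the invoice (seller's account under FOB): inland to port, export clearance, origin terminal — exclude.
CIF value = FOB price + freight + insurance = 453988.30 + 4654.64 + 590.17 = 459233.11
Import duty = 459233.11 × 22.8% = 104705.15
Buyer bears: freight 4654.64 + insurance 590.17 + destination terminal 881.42 + brokerage 153.47 + duty 104705.15 = 110984.85
Landed cost = invoice 453988.30 + 110984.85 = 564973.15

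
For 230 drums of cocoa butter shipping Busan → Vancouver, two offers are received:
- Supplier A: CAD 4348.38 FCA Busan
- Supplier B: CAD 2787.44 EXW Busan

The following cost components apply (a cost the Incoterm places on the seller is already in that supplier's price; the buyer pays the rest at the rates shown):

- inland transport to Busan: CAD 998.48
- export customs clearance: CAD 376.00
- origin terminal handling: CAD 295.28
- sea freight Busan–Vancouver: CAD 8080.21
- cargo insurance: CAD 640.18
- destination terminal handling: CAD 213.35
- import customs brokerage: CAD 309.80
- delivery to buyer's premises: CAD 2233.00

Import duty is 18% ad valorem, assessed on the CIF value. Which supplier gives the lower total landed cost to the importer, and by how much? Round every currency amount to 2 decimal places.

Supplier B is cheaper by CAD 220.02

Supplier A (FCA):
CIF value = FCA price + origin terminal + freight + insurance = 4348.38 + 295.28 + 8080.21 + 640.18 = 13364.05
Import duty = 13364.05 × 18% = 2405.53
Buyer bears (A): 295.28 + 8080.21 + 640.18 + 213.35 + 309.80 + 2233.00 = 11771.82
Landed cost (A) = invoice 4348.38 + 11771.82 + duty 2405.53 = 18525.73
Supplier B (EXW):
CIF value = EXW price + inland to port + export clearance + origin terminal + freight + insurance = 2787.44 + 998.48 + 376.00 + 295.28 + 8080.21 + 640.18 = 13177.59
Import duty = 13177.59 × 18% = 2371.97
Buyer bears (B): 998.48 + 376.00 + 295.28 + 8080.21 + 640.18 + 213.35 + 309.80 + 2233.00 = 13146.30
Landed cost (B) = invoice 2787.44 + 13146.30 + duty 2371.97 = 18305.71
Difference = |18525.73 − 18305.71| = 220.02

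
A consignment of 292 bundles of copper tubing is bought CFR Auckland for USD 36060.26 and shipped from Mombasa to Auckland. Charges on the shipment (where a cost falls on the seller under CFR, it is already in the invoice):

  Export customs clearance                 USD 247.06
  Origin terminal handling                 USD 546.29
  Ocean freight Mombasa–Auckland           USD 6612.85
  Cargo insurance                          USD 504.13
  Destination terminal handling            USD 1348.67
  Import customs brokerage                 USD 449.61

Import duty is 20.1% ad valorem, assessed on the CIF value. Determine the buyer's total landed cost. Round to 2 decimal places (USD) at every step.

Total landed cost: USD 45712.11

CFR: the seller pays costs through ocean freight to the destination port, but not insurance.
Already in the invoice (seller's account under CFR): export clearance, origin terminal, freight — exclude.
CIF value = CFR price + insurance = 36060.26 + 504.13 = 36564.39
Import duty = 36564.39 × 20.1% = 7349.44
Buyer bears: insurance 504.13 + destination terminal 1348.67 + brokerage 449.61 + duty 7349.44 = 9651.85
Landed cost = invoice 36060.26 + 9651.85 = 45712.11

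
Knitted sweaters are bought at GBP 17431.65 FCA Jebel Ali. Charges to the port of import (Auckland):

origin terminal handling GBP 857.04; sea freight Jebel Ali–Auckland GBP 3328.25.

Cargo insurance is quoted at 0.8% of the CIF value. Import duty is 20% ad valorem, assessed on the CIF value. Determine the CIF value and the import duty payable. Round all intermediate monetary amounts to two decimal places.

Let C be the CIF value. C = FCA price + pre-shipment costs + freight + 0.8% × C
C − 0.8% × C = 17431.65 + 857.04 + 3328.25
0.992 × C = 21616.94
C = 21616.94 / 0.992 = 21791.27
Insurance premium = 0.8% × 21791.27 = 174.33
Import duty = 21791.27 × 20% = 4358.25

CIF value: GBP 21791.27; import duty: GBP 4358.25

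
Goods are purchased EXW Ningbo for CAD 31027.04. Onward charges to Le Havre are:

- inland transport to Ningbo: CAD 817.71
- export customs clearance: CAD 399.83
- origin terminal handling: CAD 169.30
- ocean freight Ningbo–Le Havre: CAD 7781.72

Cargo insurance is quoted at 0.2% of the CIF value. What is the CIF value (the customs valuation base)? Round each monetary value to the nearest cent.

CIF value: CAD 40276.15

Let C be the CIF value. C = EXW price + pre-shipment costs + freight + 0.2% × C
C − 0.2% × C = 31027.04 + 817.71 + 399.83 + 169.30 + 7781.72
0.998 × C = 40195.60
C = 40195.60 / 0.998 = 40276.15
Insurance premium = 0.2% × 40276.15 = 80.55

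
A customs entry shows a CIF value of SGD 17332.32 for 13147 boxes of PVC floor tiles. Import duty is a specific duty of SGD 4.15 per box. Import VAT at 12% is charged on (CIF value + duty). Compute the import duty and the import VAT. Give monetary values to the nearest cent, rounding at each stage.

Import duty = 13147 × 4.15 = 54560.05
VAT base = CIF + duty = 17332.32 + 54560.05 = 71892.37
Import VAT = 71892.37 × 12% = 8627.08

Import duty: SGD 54560.05; import VAT: SGD 8627.08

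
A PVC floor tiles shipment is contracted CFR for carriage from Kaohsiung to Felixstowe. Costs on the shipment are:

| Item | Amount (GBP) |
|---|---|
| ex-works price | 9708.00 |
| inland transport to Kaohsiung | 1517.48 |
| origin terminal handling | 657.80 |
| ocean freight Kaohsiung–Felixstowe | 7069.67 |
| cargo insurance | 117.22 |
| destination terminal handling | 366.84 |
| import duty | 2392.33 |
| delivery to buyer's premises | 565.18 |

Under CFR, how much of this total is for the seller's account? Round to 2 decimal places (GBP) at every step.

Seller's account: GBP 18952.95

CFR: the seller pays costs through ocean freight to the destination port, but not insurance.
Seller's account: goods 9708.00 + inland to port 1517.48 + origin terminal 657.80 + freight 7069.67 = 18952.95
Buyer's account: insurance 117.22 + destination terminal 366.84 + duty 2392.33 + delivery 565.18 = 3441.57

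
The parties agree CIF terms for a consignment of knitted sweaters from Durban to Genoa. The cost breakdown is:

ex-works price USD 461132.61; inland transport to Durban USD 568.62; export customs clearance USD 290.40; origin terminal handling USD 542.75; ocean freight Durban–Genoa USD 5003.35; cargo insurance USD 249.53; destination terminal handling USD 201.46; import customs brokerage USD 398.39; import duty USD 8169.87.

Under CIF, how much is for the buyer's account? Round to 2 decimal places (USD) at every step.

CIF: the seller pays costs through ocean freight and marine insurance to the destination port.
Seller's account: goods 461132.61 + inland to port 568.62 + export clearance 290.40 + origin terminal 542.75 + freight 5003.35 + insurance 249.53 = 467787.26
Buyer's account: destination terminal 201.46 + brokerage 398.39 + duty 8169.87 = 8769.72

Buyer's account: USD 8769.72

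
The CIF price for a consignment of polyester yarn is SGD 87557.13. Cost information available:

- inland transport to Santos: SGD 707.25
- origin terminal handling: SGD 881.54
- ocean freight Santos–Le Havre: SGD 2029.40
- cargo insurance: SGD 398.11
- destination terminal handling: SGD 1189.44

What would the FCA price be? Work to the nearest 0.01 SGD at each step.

Not relevant to the conversion: inland to port — on the seller under both CIF and FCA; already in the CIF price and stays in the FCA price. destination terminal — on the buyer under both terms; not part of either seller's price.
From CIF to FCA, the seller no longer bears: origin terminal, freight, insurance.
FCA price = 87557.13 − 881.54 − 2029.40 − 398.11 = 84248.08

FCA price: SGD 84248.08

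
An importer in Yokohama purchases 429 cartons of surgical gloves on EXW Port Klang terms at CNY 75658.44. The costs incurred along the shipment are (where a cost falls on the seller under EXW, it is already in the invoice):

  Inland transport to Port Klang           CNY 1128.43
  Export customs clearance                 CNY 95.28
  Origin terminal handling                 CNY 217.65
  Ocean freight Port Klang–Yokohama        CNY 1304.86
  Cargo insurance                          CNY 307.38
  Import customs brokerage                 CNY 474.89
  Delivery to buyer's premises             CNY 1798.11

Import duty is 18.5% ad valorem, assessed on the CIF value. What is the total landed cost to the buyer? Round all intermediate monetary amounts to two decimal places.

Total landed cost: CNY 95546.77

EXW: the seller makes goods available at their premises; the buyer bears all onward costs.
CIF value = EXW price + inland to port + export clearance + origin terminal + freight + insurance = 75658.44 + 1128.43 + 95.28 + 217.65 + 1304.86 + 307.38 = 78712.04
Import duty = 78712.04 × 18.5% = 14561.73
Buyer bears: inland to port 1128.43 + export clearance 95.28 + origin terminal 217.65 + freight 1304.86 + insurance 307.38 + brokerage 474.89 + delivery 1798.11 + duty 14561.73 = 19888.33
Landed cost = invoice 75658.44 + 19888.33 = 95546.77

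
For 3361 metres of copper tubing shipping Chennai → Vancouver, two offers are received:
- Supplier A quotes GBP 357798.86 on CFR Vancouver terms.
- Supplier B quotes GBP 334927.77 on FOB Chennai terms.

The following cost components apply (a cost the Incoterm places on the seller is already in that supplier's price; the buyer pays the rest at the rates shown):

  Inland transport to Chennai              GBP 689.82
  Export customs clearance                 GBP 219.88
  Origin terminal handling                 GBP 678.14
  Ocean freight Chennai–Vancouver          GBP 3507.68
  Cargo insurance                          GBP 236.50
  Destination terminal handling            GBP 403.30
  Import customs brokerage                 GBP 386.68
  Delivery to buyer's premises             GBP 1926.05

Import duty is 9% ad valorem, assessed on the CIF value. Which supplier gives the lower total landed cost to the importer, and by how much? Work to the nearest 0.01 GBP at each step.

Supplier A (CFR):
CIF value = CFR price + insurance = 357798.86 + 236.50 = 358035.36
Import duty = 358035.36 × 9% = 32223.18
Buyer bears (A): 236.50 + 403.30 + 386.68 + 1926.05 = 2952.53
Landed cost (A) = invoice 357798.86 + 2952.53 + duty 32223.18 = 392974.57
Supplier B (FOB):
CIF value = FOB price + freight + insurance = 334927.77 + 3507.68 + 236.50 = 338671.95
Import duty = 338671.95 × 9% = 30480.48
Buyer bears (B): 3507.68 + 236.50 + 403.30 + 386.68 + 1926.05 = 6460.21
Landed cost (B) = invoice 334927.77 + 6460.21 + duty 30480.48 = 371868.46
Difference = |392974.57 − 371868.46| = 21106.11

Supplier B is cheaper by GBP 21106.11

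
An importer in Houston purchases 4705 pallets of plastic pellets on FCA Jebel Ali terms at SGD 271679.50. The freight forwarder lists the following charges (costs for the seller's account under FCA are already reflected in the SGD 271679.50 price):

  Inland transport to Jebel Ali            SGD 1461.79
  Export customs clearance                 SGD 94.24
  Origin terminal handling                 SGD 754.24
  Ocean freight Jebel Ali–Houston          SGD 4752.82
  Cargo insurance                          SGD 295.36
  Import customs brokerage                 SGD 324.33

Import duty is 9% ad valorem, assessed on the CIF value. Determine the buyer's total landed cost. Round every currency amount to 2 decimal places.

Total landed cost: SGD 302779.62

FCA: the seller delivers export-cleared goods to the carrier; the buyer bears costs from that point.
Already in the invoice (seller's account under FCA): inland to port, export clearance — exclude.
CIF value = FCA price + origin terminal + freight + insurance = 271679.50 + 754.24 + 4752.82 + 295.36 = 277481.92
Import duty = 277481.92 × 9% = 24973.37
Buyer bears: origin terminal 754.24 + freight 4752.82 + insurance 295.36 + brokerage 324.33 + duty 24973.37 = 31100.12
Landed cost = invoice 271679.50 + 31100.12 = 302779.62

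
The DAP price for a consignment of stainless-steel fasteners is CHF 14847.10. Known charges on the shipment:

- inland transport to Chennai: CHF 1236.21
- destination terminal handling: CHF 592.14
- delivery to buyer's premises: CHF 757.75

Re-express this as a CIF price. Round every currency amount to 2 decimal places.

Not relevant to the conversion: inland to port — on the seller under both DAP and CIF; already in the DAP price and stays in the CIF price.
From DAP to CIF, the seller no longer bears: destination terminal, delivery.
CIF price = 14847.10 − 592.14 − 757.75 = 13497.21

CIF price: CHF 13497.21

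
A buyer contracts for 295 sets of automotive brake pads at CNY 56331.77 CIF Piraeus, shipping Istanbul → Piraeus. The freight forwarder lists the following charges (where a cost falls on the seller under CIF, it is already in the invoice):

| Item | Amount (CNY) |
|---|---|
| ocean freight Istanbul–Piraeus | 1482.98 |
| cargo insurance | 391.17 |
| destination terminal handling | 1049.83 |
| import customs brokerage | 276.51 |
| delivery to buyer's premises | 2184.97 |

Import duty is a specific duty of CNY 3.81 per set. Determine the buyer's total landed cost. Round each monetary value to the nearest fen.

Total landed cost: CNY 60967.03

CIF: the seller pays costs through ocean freight and marine insurance to the destination port.
Already in the invoice (seller's account under CIF): freight, insurance — exclude.
The CIF price already equals the CIF value: 56331.77
Import duty = 295 × 3.81 = 1123.95
Buyer bears: destination terminal 1049.83 + brokerage 276.51 + delivery 2184.97 + duty 1123.95 = 4635.26
Landed cost = invoice 56331.77 + 4635.26 = 60967.03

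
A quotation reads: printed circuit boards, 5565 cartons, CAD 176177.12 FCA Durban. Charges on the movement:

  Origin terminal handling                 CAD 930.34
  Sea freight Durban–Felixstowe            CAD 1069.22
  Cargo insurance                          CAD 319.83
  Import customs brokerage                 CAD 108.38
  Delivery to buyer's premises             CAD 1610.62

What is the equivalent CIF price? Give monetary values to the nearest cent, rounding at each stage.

Not relevant to the conversion: delivery, brokerage — on the buyer under both terms; not part of either seller's price.
From FCA to CIF, the seller additionally bears: origin terminal, freight, insurance.
CIF price = 176177.12 + 930.34 + 1069.22 + 319.83 = 178496.51

CIF price: CAD 178496.51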